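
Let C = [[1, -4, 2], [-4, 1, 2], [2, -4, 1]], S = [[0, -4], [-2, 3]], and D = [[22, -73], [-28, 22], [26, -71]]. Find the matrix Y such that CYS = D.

Y = C⁻¹DS⁻¹ (apply C⁻¹ on the left and S⁻¹ on the right).
det C = 5; the adjugate gives C⁻¹ = [[9/5, -4/5, -2], [8/5, -3/5, -2], [14/5, -4/5, -3]].
det S = -8; the adjugate gives S⁻¹ = [[-3/8, -1/2], [-1/4, 0]].
C⁻¹D = [[10, -7], [0, 12], [6, -9]].
Y = (C⁻¹D)S⁻¹ = [[-2, -5], [-3, 0], [0, -3]].

Y = [[-2, -5], [-3, 0], [0, -3]]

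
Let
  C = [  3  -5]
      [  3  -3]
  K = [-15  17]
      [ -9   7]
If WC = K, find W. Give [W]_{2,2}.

-4

Right-multiplying both sides by C⁻¹ gives W = KC⁻¹.
C has determinant 6; C⁻¹ = [[-1/2, 5/6], [-1/2, 1/2]].
W = KC⁻¹ = [[-15, 17], [-9, 7]] · [[-1/2, 5/6], [-1/2, 1/2]] = [[-1, -4], [1, -4]].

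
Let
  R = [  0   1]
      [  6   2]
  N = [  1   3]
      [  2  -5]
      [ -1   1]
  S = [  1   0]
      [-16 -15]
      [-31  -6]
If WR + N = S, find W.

W = [[-3, 0], [-4, -3], [3, -5]]

WR = S − N = [[0, -3], [-18, -10], [-30, -7]].
Since R sits to the right of W, W = (S − N)R⁻¹.
R has determinant -6; R⁻¹ = [[-1/3, 1/6], [1, 0]].
W = (S − N)R⁻¹ = [[-3, 0], [-4, -3], [3, -5]].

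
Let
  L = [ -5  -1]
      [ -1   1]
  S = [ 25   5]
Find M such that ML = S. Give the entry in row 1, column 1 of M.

-5

L is on the right of M, so right-multiply by L⁻¹: M = SL⁻¹.
det L = -6, so L⁻¹ = [[-1/6, -1/6], [-1/6, 5/6]].
M = SL⁻¹ = [[25, 5]] · [[-1/6, -1/6], [-1/6, 5/6]] = [[-5, 0]].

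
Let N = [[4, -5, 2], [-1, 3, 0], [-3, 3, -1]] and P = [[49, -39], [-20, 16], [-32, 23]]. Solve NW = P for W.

W = [[5, -1], [-5, 5], [2, -5]]

Left-multiplying both sides by N⁻¹ gives W = N⁻¹P.
det N = 5, so N⁻¹ = [[-3/5, 1/5, -6/5], [-1/5, 2/5, -2/5], [6/5, 3/5, 7/5]].
W = N⁻¹P = [[-3/5, 1/5, -6/5], [-1/5, 2/5, -2/5], [6/5, 3/5, 7/5]] · [[49, -39], [-20, 16], [-32, 23]] = [[5, -1], [-5, 5], [2, -5]].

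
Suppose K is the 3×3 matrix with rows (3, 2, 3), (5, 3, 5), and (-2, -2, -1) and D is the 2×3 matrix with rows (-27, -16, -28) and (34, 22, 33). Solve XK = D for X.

X = [[-3, -4, -1], [4, 4, -1]]

Right-multiplying both sides by K⁻¹ gives X = DK⁻¹.
det K = -1; the adjugate gives K⁻¹ = [[-7, 4, -1], [5, -3, 0], [4, -2, 1]].
X = DK⁻¹ = [[-27, -16, -28], [34, 22, 33]] · [[-7, 4, -1], [5, -3, 0], [4, -2, 1]] = [[-3, -4, -1], [4, 4, -1]].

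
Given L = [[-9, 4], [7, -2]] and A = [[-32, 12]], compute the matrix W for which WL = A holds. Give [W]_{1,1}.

Since L sits to the right of W, W = AL⁻¹.
L has determinant -10; L⁻¹ = [[1/5, 2/5], [7/10, 9/10]].
W = AL⁻¹ = [[-32, 12]] · [[1/5, 2/5], [7/10, 9/10]] = [[2, -2]].

2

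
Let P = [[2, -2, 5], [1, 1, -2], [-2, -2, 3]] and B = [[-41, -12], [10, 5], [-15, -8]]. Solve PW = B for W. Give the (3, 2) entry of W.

Since P multiplies W on the left, W = P⁻¹B.
det P = -4, so P⁻¹ = [[1/4, 1, 1/4], [-1/4, -4, -9/4], [0, -2, -1]].
W = P⁻¹B = [[1/4, 1, 1/4], [-1/4, -4, -9/4], [0, -2, -1]] · [[-41, -12], [10, 5], [-15, -8]] = [[-4, 0], [4, 1], [-5, -2]].

-2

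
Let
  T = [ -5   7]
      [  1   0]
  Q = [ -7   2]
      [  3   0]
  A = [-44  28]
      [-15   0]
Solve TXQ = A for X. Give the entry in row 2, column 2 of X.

Isolating X: multiply by T⁻¹ from the left and Q⁻¹ from the right, so X = T⁻¹AQ⁻¹.
T has determinant -7; T⁻¹ = [[0, 1], [1/7, 5/7]].
det Q = -6, so Q⁻¹ = [[0, 1/3], [1/2, 7/6]].
T⁻¹A = [[-15, 0], [-17, 4]].
X = (T⁻¹A)Q⁻¹ = [[0, -5], [2, -1]].

-1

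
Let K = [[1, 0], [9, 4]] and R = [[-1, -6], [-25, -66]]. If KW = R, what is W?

Left-multiplying both sides by K⁻¹ gives W = K⁻¹R.
det K = 4; the adjugate gives K⁻¹ = [[1, 0], [-9/4, 1/4]].
W = K⁻¹R = [[1, 0], [-9/4, 1/4]] · [[-1, -6], [-25, -66]] = [[-1, -6], [-4, -3]].

W = [[-1, -6], [-4, -3]]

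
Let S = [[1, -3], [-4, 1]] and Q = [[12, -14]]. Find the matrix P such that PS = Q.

P = [[4, -2]]

Right-multiplying both sides by S⁻¹ gives P = QS⁻¹.
S has determinant -11; S⁻¹ = [[-1/11, -3/11], [-4/11, -1/11]].
P = QS⁻¹ = [[12, -14]] · [[-1/11, -3/11], [-4/11, -1/11]] = [[4, -2]].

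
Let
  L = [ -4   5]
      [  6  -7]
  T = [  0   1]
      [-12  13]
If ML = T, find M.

M = [[3, 2], [-3, -4]]

L is on the right of M, so right-multiply by L⁻¹: M = TL⁻¹.
det L = -2, so L⁻¹ = [[7/2, 5/2], [3, 2]].
M = TL⁻¹ = [[0, 1], [-12, 13]] · [[7/2, 5/2], [3, 2]] = [[3, 2], [-3, -4]].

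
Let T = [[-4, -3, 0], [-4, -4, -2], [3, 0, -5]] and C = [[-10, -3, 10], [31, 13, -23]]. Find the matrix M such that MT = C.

M = [[1, 0, -2], [-3, -1, 5]]

Since T sits to the right of M, M = CT⁻¹.
det T = -2; the adjugate gives T⁻¹ = [[-10, 15/2, -3], [13, -10, 4], [-6, 9/2, -2]].
M = CT⁻¹ = [[-10, -3, 10], [31, 13, -23]] · [[-10, 15/2, -3], [13, -10, 4], [-6, 9/2, -2]] = [[1, 0, -2], [-3, -1, 5]].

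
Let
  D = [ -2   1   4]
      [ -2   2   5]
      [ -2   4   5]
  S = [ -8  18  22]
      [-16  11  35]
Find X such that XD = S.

Since D sits to the right of X, X = SD⁻¹.
D has determinant 4; D⁻¹ = [[-5/2, 11/4, -3/4], [0, -1/2, 1/2], [-1, 3/2, -1/2]].
X = SD⁻¹ = [[-8, 18, 22], [-16, 11, 35]] · [[-5/2, 11/4, -3/4], [0, -1/2, 1/2], [-1, 3/2, -1/2]] = [[-2, 2, 4], [5, 3, 0]].

X = [[-2, 2, 4], [5, 3, 0]]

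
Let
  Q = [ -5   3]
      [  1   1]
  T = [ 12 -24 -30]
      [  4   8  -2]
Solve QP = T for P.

P = [[0, 6, 3], [4, 2, -5]]

Q is on the left of P, so left-multiply by Q⁻¹: P = Q⁻¹T.
Q has determinant -8; Q⁻¹ = [[-1/8, 3/8], [1/8, 5/8]].
P = Q⁻¹T = [[-1/8, 3/8], [1/8, 5/8]] · [[12, -24, -30], [4, 8, -2]] = [[0, 6, 3], [4, 2, -5]].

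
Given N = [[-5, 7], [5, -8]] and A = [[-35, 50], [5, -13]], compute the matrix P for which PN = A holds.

N is on the right of P, so right-multiply by N⁻¹: P = AN⁻¹.
det N = 5, so N⁻¹ = [[-8/5, -7/5], [-1, -1]].
P = AN⁻¹ = [[-35, 50], [5, -13]] · [[-8/5, -7/5], [-1, -1]] = [[6, -1], [5, 6]].

P = [[6, -1], [5, 6]]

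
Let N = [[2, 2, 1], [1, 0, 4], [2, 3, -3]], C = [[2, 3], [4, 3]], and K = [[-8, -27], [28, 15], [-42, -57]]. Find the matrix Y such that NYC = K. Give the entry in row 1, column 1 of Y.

Left-multiply by N⁻¹ and right-multiply by C⁻¹: Y = N⁻¹KC⁻¹.
det N = 1; the adjugate gives N⁻¹ = [[-12, 9, 8], [11, -8, -7], [3, -2, -2]].
det C = -6; the adjugate gives C⁻¹ = [[-1/2, 1/2], [2/3, -1/3]].
N⁻¹K = [[12, 3], [-18, -18], [4, 3]].
Y = (N⁻¹K)C⁻¹ = [[-4, 5], [-3, -3], [0, 1]].

-4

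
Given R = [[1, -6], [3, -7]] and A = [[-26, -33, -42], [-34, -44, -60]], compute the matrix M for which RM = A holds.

M = [[-2, -3, -6], [4, 5, 6]]

R is on the left of M, so left-multiply by R⁻¹: M = R⁻¹A.
det R = 11; the adjugate gives R⁻¹ = [[-7/11, 6/11], [-3/11, 1/11]].
M = R⁻¹A = [[-7/11, 6/11], [-3/11, 1/11]] · [[-26, -33, -42], [-34, -44, -60]] = [[-2, -3, -6], [4, 5, 6]].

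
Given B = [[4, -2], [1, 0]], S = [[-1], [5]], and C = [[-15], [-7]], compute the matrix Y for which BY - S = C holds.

Y = [[-2], [4]]

BY = C + S = [[-16], [-2]].
B is on the left of Y, so left-multiply by B⁻¹: Y = B⁻¹(C + S).
det B = 2, so B⁻¹ = [[0, 1], [-1/2, 2]].
Y = B⁻¹(C + S) = [[-2], [4]].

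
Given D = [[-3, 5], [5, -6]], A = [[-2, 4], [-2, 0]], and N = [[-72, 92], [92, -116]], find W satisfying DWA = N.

Isolating W: multiply by D⁻¹ from the left and A⁻¹ from the right, so W = D⁻¹NA⁻¹.
det D = -7; the adjugate gives D⁻¹ = [[6/7, 5/7], [5/7, 3/7]].
A has determinant 8; A⁻¹ = [[0, -1/2], [1/4, -1/4]].
D⁻¹N = [[4, -4], [-12, 16]].
W = (D⁻¹N)A⁻¹ = [[-1, -1], [4, 2]].

W = [[-1, -1], [4, 2]]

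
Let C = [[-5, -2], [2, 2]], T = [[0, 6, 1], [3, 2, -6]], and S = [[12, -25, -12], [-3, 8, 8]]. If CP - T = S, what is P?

CP = S + T = [[12, -19, -11], [0, 10, 2]].
Since C multiplies P on the left, P = C⁻¹(S + T).
C has determinant -6; C⁻¹ = [[-1/3, -1/3], [1/3, 5/6]].
P = C⁻¹(S + T) = [[-4, 3, 3], [4, 2, -2]].

P = [[-4, 3, 3], [4, 2, -2]]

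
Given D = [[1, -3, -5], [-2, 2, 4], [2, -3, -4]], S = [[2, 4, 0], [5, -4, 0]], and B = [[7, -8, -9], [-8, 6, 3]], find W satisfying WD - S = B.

WD = B + S = [[9, -4, -9], [-3, 2, 3]].
D is on the right of W, so right-multiply by D⁻¹: W = (B + S)D⁻¹.
det D = -6; the adjugate gives D⁻¹ = [[-2/3, -1/2, 1/3], [0, -1, -1], [-1/3, 1/2, 2/3]].
W = (B + S)D⁻¹ = [[-3, -5, 1], [1, 1, -1]].

W = [[-3, -5, 1], [1, 1, -1]]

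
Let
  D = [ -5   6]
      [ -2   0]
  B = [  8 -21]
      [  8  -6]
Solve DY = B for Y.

Y = [[-4, 3], [-2, -1]]

D is on the left of Y, so left-multiply by D⁻¹: Y = D⁻¹B.
D has determinant 12; D⁻¹ = [[0, -1/2], [1/6, -5/12]].
Y = D⁻¹B = [[0, -1/2], [1/6, -5/12]] · [[8, -21], [8, -6]] = [[-4, 3], [-2, -1]].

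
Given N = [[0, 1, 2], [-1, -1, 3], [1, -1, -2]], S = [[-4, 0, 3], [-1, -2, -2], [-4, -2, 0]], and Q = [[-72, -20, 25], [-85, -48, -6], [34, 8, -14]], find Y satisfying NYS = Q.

Y = [[5, 2, 4], [3, -2, -4], [4, 3, 5]]

Y = N⁻¹QS⁻¹ (apply N⁻¹ on the left and S⁻¹ on the right).
det N = 5; the adjugate gives N⁻¹ = [[1, 0, 1], [1/5, -2/5, -2/5], [2/5, 1/5, 1/5]].
det S = -2; the adjugate gives S⁻¹ = [[2, 3, -3], [-4, -6, 11/2], [3, 4, -4]].
N⁻¹Q = [[-38, -12, 11], [6, 12, 13], [-39, -16, 6]].
Y = (N⁻¹Q)S⁻¹ = [[5, 2, 4], [3, -2, -4], [4, 3, 5]].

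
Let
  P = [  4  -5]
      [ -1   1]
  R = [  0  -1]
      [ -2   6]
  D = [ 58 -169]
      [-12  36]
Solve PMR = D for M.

M = P⁻¹DR⁻¹ (apply P⁻¹ on the left and R⁻¹ on the right).
P has determinant -1; P⁻¹ = [[-1, -5], [-1, -4]].
det R = -2; the adjugate gives R⁻¹ = [[-3, -1/2], [-1, 0]].
P⁻¹D = [[2, -11], [-10, 25]].
M = (P⁻¹D)R⁻¹ = [[5, -1], [5, 5]].

M = [[5, -1], [5, 5]]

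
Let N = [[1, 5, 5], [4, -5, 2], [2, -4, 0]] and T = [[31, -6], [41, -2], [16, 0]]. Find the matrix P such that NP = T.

Since N multiplies P on the left, P = N⁻¹T.
N has determinant -2; N⁻¹ = [[-4, 10, -35/2], [-2, 5, -9], [3, -7, 25/2]].
P = N⁻¹T = [[-4, 10, -35/2], [-2, 5, -9], [3, -7, 25/2]] · [[31, -6], [41, -2], [16, 0]] = [[6, 4], [-1, 2], [6, -4]].

P = [[6, 4], [-1, 2], [6, -4]]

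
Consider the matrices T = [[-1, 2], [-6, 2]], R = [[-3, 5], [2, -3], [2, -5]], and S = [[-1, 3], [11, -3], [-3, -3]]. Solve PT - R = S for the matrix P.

P = [[4, 0], [-1, -2], [-5, 1]]

PT = S + R = [[-4, 8], [13, -6], [-1, -8]].
Right-multiplying both sides by T⁻¹ gives P = (S + R)T⁻¹.
det T = 10; the adjugate gives T⁻¹ = [[1/5, -1/5], [3/5, -1/10]].
P = (S + R)T⁻¹ = [[4, 0], [-1, -2], [-5, 1]].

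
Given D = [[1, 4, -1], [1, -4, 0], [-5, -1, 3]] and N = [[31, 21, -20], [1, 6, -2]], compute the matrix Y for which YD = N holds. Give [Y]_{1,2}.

Since D sits to the right of Y, Y = ND⁻¹.
det D = -3; the adjugate gives D⁻¹ = [[4, 11/3, 4/3], [1, 2/3, 1/3], [7, 19/3, 8/3]].
Y = ND⁻¹ = [[31, 21, -20], [1, 6, -2]] · [[4, 11/3, 4/3], [1, 2/3, 1/3], [7, 19/3, 8/3]] = [[5, 1, -5], [-4, -5, -2]].

1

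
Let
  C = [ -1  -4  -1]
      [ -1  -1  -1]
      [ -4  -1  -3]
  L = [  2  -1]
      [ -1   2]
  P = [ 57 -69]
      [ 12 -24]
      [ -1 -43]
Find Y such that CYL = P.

Y = [[5, 3], [-5, 5], [0, 4]]

Isolating Y: multiply by C⁻¹ from the left and L⁻¹ from the right, so Y = C⁻¹PL⁻¹.
det C = -3, so C⁻¹ = [[-2/3, 11/3, -1], [-1/3, 1/3, 0], [1, -5, 1]].
det L = 3, so L⁻¹ = [[2/3, 1/3], [1/3, 2/3]].
C⁻¹P = [[7, 1], [-15, 15], [-4, 8]].
Y = (C⁻¹P)L⁻¹ = [[5, 3], [-5, 5], [0, 4]].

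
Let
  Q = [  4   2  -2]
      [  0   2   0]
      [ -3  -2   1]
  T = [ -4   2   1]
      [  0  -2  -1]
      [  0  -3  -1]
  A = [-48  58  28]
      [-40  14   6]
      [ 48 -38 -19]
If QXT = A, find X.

X = [[1, -3, 2], [5, 3, -1], [1, 4, 4]]

Isolating X: multiply by Q⁻¹ from the left and T⁻¹ from the right, so X = Q⁻¹AT⁻¹.
det Q = -4, so Q⁻¹ = [[-1/2, -1/2, -1], [0, 1/2, 0], [-3/2, -1/2, -2]].
det T = 4, so T⁻¹ = [[-1/4, -1/4, 0], [0, 1, -1], [0, -3, 2]].
Q⁻¹A = [[-4, 2, 2], [-20, 7, 3], [-4, -18, -7]].
X = (Q⁻¹A)T⁻¹ = [[1, -3, 2], [5, 3, -1], [1, 4, 4]].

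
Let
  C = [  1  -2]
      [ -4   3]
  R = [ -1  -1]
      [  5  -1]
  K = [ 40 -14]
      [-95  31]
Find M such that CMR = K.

Left-multiply by C⁻¹ and right-multiply by R⁻¹: M = C⁻¹KR⁻¹.
det C = -5, so C⁻¹ = [[-3/5, -2/5], [-4/5, -1/5]].
R has determinant 6; R⁻¹ = [[-1/6, 1/6], [-5/6, -1/6]].
C⁻¹K = [[14, -4], [-13, 5]].
M = (C⁻¹K)R⁻¹ = [[1, 3], [-2, -3]].

M = [[1, 3], [-2, -3]]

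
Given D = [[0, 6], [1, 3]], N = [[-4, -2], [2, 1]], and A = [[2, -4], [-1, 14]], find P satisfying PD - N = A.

PD = A + N = [[-2, -6], [1, 15]].
Right-multiplying both sides by D⁻¹ gives P = (A + N)D⁻¹.
det D = -6; the adjugate gives D⁻¹ = [[-1/2, 1], [1/6, 0]].
P = (A + N)D⁻¹ = [[0, -2], [2, 1]].

P = [[0, -2], [2, 1]]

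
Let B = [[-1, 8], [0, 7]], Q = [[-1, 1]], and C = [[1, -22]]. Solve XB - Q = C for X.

X = [[0, -3]]

XB = C + Q = [[0, -21]].
Since B sits to the right of X, X = (C + Q)B⁻¹.
det B = -7; the adjugate gives B⁻¹ = [[-1, 8/7], [0, 1/7]].
X = (C + Q)B⁻¹ = [[0, -3]].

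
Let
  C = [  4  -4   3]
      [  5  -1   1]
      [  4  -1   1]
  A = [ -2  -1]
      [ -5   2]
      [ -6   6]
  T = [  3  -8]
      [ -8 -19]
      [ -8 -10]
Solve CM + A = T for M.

M = [[-1, -5], [-3, -1], [-1, 3]]

CM = T − A = [[5, -7], [-3, -21], [-2, -16]].
C is on the left of M, so left-multiply by C⁻¹: M = C⁻¹(T − A).
det C = 1; the adjugate gives C⁻¹ = [[0, 1, -1], [-1, -8, 11], [-1, -12, 16]].
M = C⁻¹(T − A) = [[-1, -5], [-3, -1], [-1, 3]].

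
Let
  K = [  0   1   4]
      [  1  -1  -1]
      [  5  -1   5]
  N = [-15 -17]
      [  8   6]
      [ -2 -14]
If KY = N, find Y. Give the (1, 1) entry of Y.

2

K is on the left of Y, so left-multiply by K⁻¹: Y = K⁻¹N.
det K = 6, so K⁻¹ = [[-1, -3/2, 1/2], [-5/3, -10/3, 2/3], [2/3, 5/6, -1/6]].
Y = K⁻¹N = [[-1, -3/2, 1/2], [-5/3, -10/3, 2/3], [2/3, 5/6, -1/6]] · [[-15, -17], [8, 6], [-2, -14]] = [[2, 1], [-3, -1], [-3, -4]].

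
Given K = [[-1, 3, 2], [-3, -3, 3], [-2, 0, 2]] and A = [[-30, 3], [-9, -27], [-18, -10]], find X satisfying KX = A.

X = [[6, 1], [-6, 4], [-3, -4]]

Left-multiplying both sides by K⁻¹ gives X = K⁻¹A.
det K = -6; the adjugate gives K⁻¹ = [[1, 1, -5/2], [0, -1/3, 1/2], [1, 1, -2]].
X = K⁻¹A = [[1, 1, -5/2], [0, -1/3, 1/2], [1, 1, -2]] · [[-30, 3], [-9, -27], [-18, -10]] = [[6, 1], [-6, 4], [-3, -4]].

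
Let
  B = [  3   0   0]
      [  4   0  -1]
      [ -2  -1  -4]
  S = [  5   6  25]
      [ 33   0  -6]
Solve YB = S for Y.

Y = [[-1, -1, -6], [3, 6, 0]]

B is on the right of Y, so right-multiply by B⁻¹: Y = SB⁻¹.
B has determinant -3; B⁻¹ = [[1/3, 0, 0], [-6, 4, -1], [4/3, -1, 0]].
Y = SB⁻¹ = [[5, 6, 25], [33, 0, -6]] · [[1/3, 0, 0], [-6, 4, -1], [4/3, -1, 0]] = [[-1, -1, -6], [3, 6, 0]].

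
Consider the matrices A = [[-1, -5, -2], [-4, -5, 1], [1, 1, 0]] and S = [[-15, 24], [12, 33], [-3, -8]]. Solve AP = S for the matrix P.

Since A multiplies P on the left, P = A⁻¹S.
A has determinant -6; A⁻¹ = [[1/6, 1/3, 5/2], [-1/6, -1/3, -3/2], [-1/6, 2/3, 5/2]].
P = A⁻¹S = [[1/6, 1/3, 5/2], [-1/6, -1/3, -3/2], [-1/6, 2/3, 5/2]] · [[-15, 24], [12, 33], [-3, -8]] = [[-6, -5], [3, -3], [3, -2]].

P = [[-6, -5], [3, -3], [3, -2]]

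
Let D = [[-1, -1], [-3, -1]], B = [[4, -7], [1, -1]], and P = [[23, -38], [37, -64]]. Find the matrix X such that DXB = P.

Left-multiply by D⁻¹ and right-multiply by B⁻¹: X = D⁻¹PB⁻¹.
D has determinant -2; D⁻¹ = [[1/2, -1/2], [-3/2, 1/2]].
B has determinant 3; B⁻¹ = [[-1/3, 7/3], [-1/3, 4/3]].
D⁻¹P = [[-7, 13], [-16, 25]].
X = (D⁻¹P)B⁻¹ = [[-2, 1], [-3, -4]].

X = [[-2, 1], [-3, -4]]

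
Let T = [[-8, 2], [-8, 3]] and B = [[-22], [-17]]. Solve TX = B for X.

X = [[4], [5]]

Since T multiplies X on the left, X = T⁻¹B.
T has determinant -8; T⁻¹ = [[-3/8, 1/4], [-1, 1]].
X = T⁻¹B = [[-3/8, 1/4], [-1, 1]] · [[-22], [-17]] = [[4], [5]].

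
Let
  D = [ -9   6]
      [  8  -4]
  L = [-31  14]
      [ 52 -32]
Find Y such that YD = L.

D is on the right of Y, so right-multiply by D⁻¹: Y = LD⁻¹.
det D = -12, so D⁻¹ = [[1/3, 1/2], [2/3, 3/4]].
Y = LD⁻¹ = [[-31, 14], [52, -32]] · [[1/3, 1/2], [2/3, 3/4]] = [[-1, -5], [-4, 2]].

Y = [[-1, -5], [-4, 2]]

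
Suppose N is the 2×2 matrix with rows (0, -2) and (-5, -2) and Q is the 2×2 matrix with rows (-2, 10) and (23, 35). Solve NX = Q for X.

X = [[-5, -5], [1, -5]]

Since N multiplies X on the left, X = N⁻¹Q.
N has determinant -10; N⁻¹ = [[1/5, -1/5], [-1/2, 0]].
X = N⁻¹Q = [[1/5, -1/5], [-1/2, 0]] · [[-2, 10], [23, 35]] = [[-5, -5], [1, -5]].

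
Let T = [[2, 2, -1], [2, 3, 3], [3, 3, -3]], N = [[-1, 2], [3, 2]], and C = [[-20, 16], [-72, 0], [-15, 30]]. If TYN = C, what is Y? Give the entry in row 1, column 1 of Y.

Isolating Y: multiply by T⁻¹ from the left and N⁻¹ from the right, so Y = T⁻¹CN⁻¹.
det T = -3, so T⁻¹ = [[6, -1, -3], [-5, 1, 8/3], [1, 0, -2/3]].
det N = -8; the adjugate gives N⁻¹ = [[-1/4, 1/4], [3/8, 1/8]].
T⁻¹C = [[-3, 6], [-12, 0], [-10, -4]].
Y = (T⁻¹C)N⁻¹ = [[3, 0], [3, -3], [1, -3]].

3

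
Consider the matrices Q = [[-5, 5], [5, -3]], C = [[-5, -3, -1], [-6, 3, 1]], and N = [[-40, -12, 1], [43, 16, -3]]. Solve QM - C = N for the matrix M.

M = [[5, 5, -1], [-4, 2, -1]]

QM = N + C = [[-45, -15, 0], [37, 19, -2]].
Since Q multiplies M on the left, M = Q⁻¹(N + C).
Q has determinant -10; Q⁻¹ = [[3/10, 1/2], [1/2, 1/2]].
M = Q⁻¹(N + C) = [[5, 5, -1], [-4, 2, -1]].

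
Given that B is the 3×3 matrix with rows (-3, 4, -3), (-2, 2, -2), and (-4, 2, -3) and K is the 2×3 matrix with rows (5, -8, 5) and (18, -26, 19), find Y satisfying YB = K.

Y = [[-3, 2, 0], [-6, -2, 1]]

B is on the right of Y, so right-multiply by B⁻¹: Y = KB⁻¹.
det B = 2; the adjugate gives B⁻¹ = [[-1, 3, -1], [1, -3/2, 0], [2, -5, 1]].
Y = KB⁻¹ = [[5, -8, 5], [18, -26, 19]] · [[-1, 3, -1], [1, -3/2, 0], [2, -5, 1]] = [[-3, 2, 0], [-6, -2, 1]].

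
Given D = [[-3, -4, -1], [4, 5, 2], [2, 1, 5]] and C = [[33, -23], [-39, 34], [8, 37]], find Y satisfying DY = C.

Y = [[-6, 6], [-5, 0], [5, 5]]

Since D multiplies Y on the left, Y = D⁻¹C.
D has determinant 1; D⁻¹ = [[23, 19, -3], [-16, -13, 2], [-6, -5, 1]].
Y = D⁻¹C = [[23, 19, -3], [-16, -13, 2], [-6, -5, 1]] · [[33, -23], [-39, 34], [8, 37]] = [[-6, 6], [-5, 0], [5, 5]].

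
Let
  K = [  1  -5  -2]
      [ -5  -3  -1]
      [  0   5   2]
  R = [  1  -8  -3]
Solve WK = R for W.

Right-multiplying both sides by K⁻¹ gives W = RK⁻¹.
det K = -1, so K⁻¹ = [[1, 0, 1], [-10, -2, -11], [25, 5, 28]].
W = RK⁻¹ = [[1, -8, -3]] · [[1, 0, 1], [-10, -2, -11], [25, 5, 28]] = [[6, 1, 5]].

W = [[6, 1, 5]]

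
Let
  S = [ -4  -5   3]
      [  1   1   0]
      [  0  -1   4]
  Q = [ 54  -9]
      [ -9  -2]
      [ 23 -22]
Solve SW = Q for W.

Since S multiplies W on the left, W = S⁻¹Q.
S has determinant 1; S⁻¹ = [[4, 17, -3], [-4, -16, 3], [-1, -4, 1]].
W = S⁻¹Q = [[4, 17, -3], [-4, -16, 3], [-1, -4, 1]] · [[54, -9], [-9, -2], [23, -22]] = [[-6, -4], [-3, 2], [5, -5]].

W = [[-6, -4], [-3, 2], [5, -5]]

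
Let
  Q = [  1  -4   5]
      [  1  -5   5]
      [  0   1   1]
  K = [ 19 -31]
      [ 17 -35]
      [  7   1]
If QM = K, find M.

Since Q multiplies M on the left, M = Q⁻¹K.
det Q = -1, so Q⁻¹ = [[10, -9, -5], [1, -1, 0], [-1, 1, 1]].
M = Q⁻¹K = [[10, -9, -5], [1, -1, 0], [-1, 1, 1]] · [[19, -31], [17, -35], [7, 1]] = [[2, 0], [2, 4], [5, -3]].

M = [[2, 0], [2, 4], [5, -3]]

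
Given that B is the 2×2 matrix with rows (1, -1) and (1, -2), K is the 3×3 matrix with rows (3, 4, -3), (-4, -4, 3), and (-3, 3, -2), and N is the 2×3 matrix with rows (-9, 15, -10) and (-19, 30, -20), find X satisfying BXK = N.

X = [[-1, -1, 0], [5, 5, -5]]

Left-multiply by B⁻¹ and right-multiply by K⁻¹: X = B⁻¹NK⁻¹.
det B = -1; the adjugate gives B⁻¹ = [[2, -1], [1, -1]].
det K = 1; the adjugate gives K⁻¹ = [[-1, -1, 0], [-17, -15, 3], [-24, -21, 4]].
B⁻¹N = [[1, 0, 0], [10, -15, 10]].
X = (B⁻¹N)K⁻¹ = [[-1, -1, 0], [5, 5, -5]].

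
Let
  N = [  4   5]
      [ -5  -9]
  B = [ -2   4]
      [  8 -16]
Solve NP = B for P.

P = [[2, -4], [-2, 4]]

N is on the left of P, so left-multiply by N⁻¹: P = N⁻¹B.
det N = -11, so N⁻¹ = [[9/11, 5/11], [-5/11, -4/11]].
P = N⁻¹B = [[9/11, 5/11], [-5/11, -4/11]] · [[-2, 4], [8, -16]] = [[2, -4], [-2, 4]].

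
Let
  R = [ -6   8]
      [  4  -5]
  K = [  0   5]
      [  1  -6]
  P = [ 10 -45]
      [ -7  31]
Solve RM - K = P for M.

M = [[1, 0], [2, -5]]

RM = P + K = [[10, -40], [-6, 25]].
Since R multiplies M on the left, M = R⁻¹(P + K).
det R = -2, so R⁻¹ = [[5/2, 4], [2, 3]].
M = R⁻¹(P + K) = [[1, 0], [2, -5]].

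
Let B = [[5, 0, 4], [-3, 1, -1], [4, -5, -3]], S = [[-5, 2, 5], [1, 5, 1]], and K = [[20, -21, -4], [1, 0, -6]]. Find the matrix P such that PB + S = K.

PB = K − S = [[25, -23, -9], [0, -5, -7]].
Right-multiplying both sides by B⁻¹ gives P = (K − S)B⁻¹.
det B = 4; the adjugate gives B⁻¹ = [[-2, -5, -1], [-13/4, -31/4, -7/4], [11/4, 25/4, 5/4]].
P = (K − S)B⁻¹ = [[0, -3, 4], [-3, -5, 0]].

P = [[0, -3, 4], [-3, -5, 0]]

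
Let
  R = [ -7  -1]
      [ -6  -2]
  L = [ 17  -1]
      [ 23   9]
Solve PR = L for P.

R is on the right of P, so right-multiply by R⁻¹: P = LR⁻¹.
det R = 8; the adjugate gives R⁻¹ = [[-1/4, 1/8], [3/4, -7/8]].
P = LR⁻¹ = [[17, -1], [23, 9]] · [[-1/4, 1/8], [3/4, -7/8]] = [[-5, 3], [1, -5]].

P = [[-5, 3], [1, -5]]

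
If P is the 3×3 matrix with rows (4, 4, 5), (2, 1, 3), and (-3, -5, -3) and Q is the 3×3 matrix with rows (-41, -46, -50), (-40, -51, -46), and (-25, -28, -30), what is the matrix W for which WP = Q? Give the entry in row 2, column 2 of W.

-1

Since P sits to the right of W, W = QP⁻¹.
P has determinant 1; P⁻¹ = [[12, -13, 7], [-3, 3, -2], [-7, 8, -4]].
W = QP⁻¹ = [[-41, -46, -50], [-40, -51, -46], [-25, -28, -30]] · [[12, -13, 7], [-3, 3, -2], [-7, 8, -4]] = [[-4, -5, 5], [-5, -1, 6], [-6, 1, 1]].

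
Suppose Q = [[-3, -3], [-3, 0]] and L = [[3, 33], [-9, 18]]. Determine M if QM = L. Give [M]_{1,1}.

3

Left-multiplying both sides by Q⁻¹ gives M = Q⁻¹L.
det Q = -9, so Q⁻¹ = [[0, -1/3], [-1/3, 1/3]].
M = Q⁻¹L = [[0, -1/3], [-1/3, 1/3]] · [[3, 33], [-9, 18]] = [[3, -6], [-4, -5]].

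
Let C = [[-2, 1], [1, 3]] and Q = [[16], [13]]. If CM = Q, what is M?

Since C multiplies M on the left, M = C⁻¹Q.
det C = -7; the adjugate gives C⁻¹ = [[-3/7, 1/7], [1/7, 2/7]].
M = C⁻¹Q = [[-3/7, 1/7], [1/7, 2/7]] · [[16], [13]] = [[-5], [6]].

M = [[-5], [6]]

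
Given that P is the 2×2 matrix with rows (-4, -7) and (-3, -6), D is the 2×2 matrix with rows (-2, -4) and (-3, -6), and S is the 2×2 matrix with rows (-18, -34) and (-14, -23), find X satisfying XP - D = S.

XP = S + D = [[-20, -38], [-17, -29]].
P is on the right of X, so right-multiply by P⁻¹: X = (S + D)P⁻¹.
det P = 3, so P⁻¹ = [[-2, 7/3], [1, -4/3]].
X = (S + D)P⁻¹ = [[2, 4], [5, -1]].

X = [[2, 4], [5, -1]]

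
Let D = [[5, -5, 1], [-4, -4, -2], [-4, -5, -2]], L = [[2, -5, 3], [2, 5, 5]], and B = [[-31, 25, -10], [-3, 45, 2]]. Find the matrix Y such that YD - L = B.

YD = B + L = [[-29, 20, -7], [-1, 50, 7]].
D is on the right of Y, so right-multiply by D⁻¹: Y = (B + L)D⁻¹.
det D = -6, so D⁻¹ = [[1/3, 5/2, -7/3], [0, 1, -1], [-2/3, -15/2, 20/3]].
Y = (B + L)D⁻¹ = [[-5, 0, 1], [-5, -5, -1]].

Y = [[-5, 0, 1], [-5, -5, -1]]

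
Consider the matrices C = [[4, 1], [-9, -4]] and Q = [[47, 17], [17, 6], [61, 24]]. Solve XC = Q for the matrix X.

Right-multiplying both sides by C⁻¹ gives X = QC⁻¹.
C has determinant -7; C⁻¹ = [[4/7, 1/7], [-9/7, -4/7]].
X = QC⁻¹ = [[47, 17], [17, 6], [61, 24]] · [[4/7, 1/7], [-9/7, -4/7]] = [[5, -3], [2, -1], [4, -5]].

X = [[5, -3], [2, -1], [4, -5]]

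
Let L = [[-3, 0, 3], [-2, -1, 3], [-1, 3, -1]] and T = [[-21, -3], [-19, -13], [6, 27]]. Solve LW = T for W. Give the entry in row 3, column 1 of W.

Left-multiplying both sides by L⁻¹ gives W = L⁻¹T.
L has determinant 3; L⁻¹ = [[-8/3, 3, 1], [-5/3, 2, 1], [-7/3, 3, 1]].
W = L⁻¹T = [[-8/3, 3, 1], [-5/3, 2, 1], [-7/3, 3, 1]] · [[-21, -3], [-19, -13], [6, 27]] = [[5, -4], [3, 6], [-2, -5]].

-2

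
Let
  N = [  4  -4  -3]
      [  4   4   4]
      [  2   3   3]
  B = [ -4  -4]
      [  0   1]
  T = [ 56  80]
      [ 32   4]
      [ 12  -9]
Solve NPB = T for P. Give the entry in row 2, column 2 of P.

-3

P = N⁻¹TB⁻¹ (apply N⁻¹ on the left and B⁻¹ on the right).
det N = 4, so N⁻¹ = [[0, 3/4, -1], [-1, 9/2, -7], [1, -5, 8]].
det B = -4, so B⁻¹ = [[-1/4, -1], [0, 1]].
N⁻¹T = [[12, 12], [4, 1], [-8, -12]].
P = (N⁻¹T)B⁻¹ = [[-3, 0], [-1, -3], [2, -4]].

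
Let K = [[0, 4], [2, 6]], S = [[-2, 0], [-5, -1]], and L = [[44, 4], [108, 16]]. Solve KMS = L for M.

Isolating M: multiply by K⁻¹ from the left and S⁻¹ from the right, so M = K⁻¹LS⁻¹.
det K = -8, so K⁻¹ = [[-3/4, 1/2], [1/4, 0]].
S has determinant 2; S⁻¹ = [[-1/2, 0], [5/2, -1]].
K⁻¹L = [[21, 5], [11, 1]].
M = (K⁻¹L)S⁻¹ = [[2, -5], [-3, -1]].

M = [[2, -5], [-3, -1]]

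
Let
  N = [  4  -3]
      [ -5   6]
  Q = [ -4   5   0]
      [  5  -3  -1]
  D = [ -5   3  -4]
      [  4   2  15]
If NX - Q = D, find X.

X = [[-3, 5, 2], [-1, 4, 4]]

NX = D + Q = [[-9, 8, -4], [9, -1, 14]].
Left-multiplying both sides by N⁻¹ gives X = N⁻¹(D + Q).
det N = 9; the adjugate gives N⁻¹ = [[2/3, 1/3], [5/9, 4/9]].
X = N⁻¹(D + Q) = [[-3, 5, 2], [-1, 4, 4]].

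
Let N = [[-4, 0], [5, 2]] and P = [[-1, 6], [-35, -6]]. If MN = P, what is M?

M = [[4, 3], [5, -3]]

Since N sits to the right of M, M = PN⁻¹.
det N = -8; the adjugate gives N⁻¹ = [[-1/4, 0], [5/8, 1/2]].
M = PN⁻¹ = [[-1, 6], [-35, -6]] · [[-1/4, 0], [5/8, 1/2]] = [[4, 3], [5, -3]].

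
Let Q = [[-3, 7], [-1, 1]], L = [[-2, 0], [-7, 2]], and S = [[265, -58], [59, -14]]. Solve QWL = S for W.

W = [[1, 5], [-4, -2]]

Isolating W: multiply by Q⁻¹ from the left and L⁻¹ from the right, so W = Q⁻¹SL⁻¹.
det Q = 4, so Q⁻¹ = [[1/4, -7/4], [1/4, -3/4]].
L has determinant -4; L⁻¹ = [[-1/2, 0], [-7/4, 1/2]].
Q⁻¹S = [[-37, 10], [22, -4]].
W = (Q⁻¹S)L⁻¹ = [[1, 5], [-4, -2]].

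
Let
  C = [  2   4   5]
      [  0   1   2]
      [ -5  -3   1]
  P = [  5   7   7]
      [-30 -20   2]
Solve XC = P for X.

X = [[0, 4, -1], [0, -2, 6]]

Right-multiplying both sides by C⁻¹ gives X = PC⁻¹.
det C = -1; the adjugate gives C⁻¹ = [[-7, 19, -3], [10, -27, 4], [-5, 14, -2]].
X = PC⁻¹ = [[5, 7, 7], [-30, -20, 2]] · [[-7, 19, -3], [10, -27, 4], [-5, 14, -2]] = [[0, 4, -1], [0, -2, 6]].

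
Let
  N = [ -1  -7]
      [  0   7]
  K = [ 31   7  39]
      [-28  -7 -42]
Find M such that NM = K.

Left-multiplying both sides by N⁻¹ gives M = N⁻¹K.
det N = -7; the adjugate gives N⁻¹ = [[-1, -1], [0, 1/7]].
M = N⁻¹K = [[-1, -1], [0, 1/7]] · [[31, 7, 39], [-28, -7, -42]] = [[-3, 0, 3], [-4, -1, -6]].

M = [[-3, 0, 3], [-4, -1, -6]]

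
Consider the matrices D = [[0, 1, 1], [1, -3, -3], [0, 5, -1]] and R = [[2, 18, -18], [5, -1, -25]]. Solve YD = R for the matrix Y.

D is on the right of Y, so right-multiply by D⁻¹: Y = RD⁻¹.
D has determinant 6; D⁻¹ = [[3, 1, 0], [1/6, 0, 1/6], [5/6, 0, -1/6]].
Y = RD⁻¹ = [[2, 18, -18], [5, -1, -25]] · [[3, 1, 0], [1/6, 0, 1/6], [5/6, 0, -1/6]] = [[-6, 2, 6], [-6, 5, 4]].

Y = [[-6, 2, 6], [-6, 5, 4]]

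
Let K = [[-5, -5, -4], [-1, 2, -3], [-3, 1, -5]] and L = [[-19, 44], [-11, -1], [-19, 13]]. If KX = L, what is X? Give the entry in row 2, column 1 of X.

Since K multiplies X on the left, X = K⁻¹L.
det K = -5, so K⁻¹ = [[7/5, 29/5, -23/5], [-4/5, -13/5, 11/5], [-1, -4, 3]].
X = K⁻¹L = [[7/5, 29/5, -23/5], [-4/5, -13/5, 11/5], [-1, -4, 3]] · [[-19, 44], [-11, -1], [-19, 13]] = [[-3, -4], [2, -4], [6, -1]].

2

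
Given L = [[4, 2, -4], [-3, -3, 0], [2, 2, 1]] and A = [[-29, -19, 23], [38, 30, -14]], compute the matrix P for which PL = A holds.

Right-multiplying both sides by L⁻¹ gives P = AL⁻¹.
det L = -6, so L⁻¹ = [[1/2, 5/3, 2], [-1/2, -2, -2], [0, 2/3, 1]].
P = AL⁻¹ = [[-29, -19, 23], [38, 30, -14]] · [[1/2, 5/3, 2], [-1/2, -2, -2], [0, 2/3, 1]] = [[-5, 5, 3], [4, -6, 2]].

P = [[-5, 5, 3], [4, -6, 2]]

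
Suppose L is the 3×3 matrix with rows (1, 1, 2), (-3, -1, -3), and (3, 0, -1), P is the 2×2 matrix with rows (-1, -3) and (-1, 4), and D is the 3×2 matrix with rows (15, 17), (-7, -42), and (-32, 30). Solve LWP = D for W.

W = [[3, 5], [-4, -3], [-5, -3]]

W = L⁻¹DP⁻¹ (apply L⁻¹ on the left and P⁻¹ on the right).
L has determinant -5; L⁻¹ = [[-1/5, -1/5, 1/5], [12/5, 7/5, 3/5], [-3/5, -3/5, -2/5]].
det P = -7; the adjugate gives P⁻¹ = [[-4/7, -3/7], [-1/7, 1/7]].
L⁻¹D = [[-8, 11], [7, 0], [8, 3]].
W = (L⁻¹D)P⁻¹ = [[3, 5], [-4, -3], [-5, -3]].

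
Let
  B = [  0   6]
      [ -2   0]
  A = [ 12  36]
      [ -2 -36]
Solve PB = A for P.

Since B sits to the right of P, P = AB⁻¹.
det B = 12, so B⁻¹ = [[0, -1/2], [1/6, 0]].
P = AB⁻¹ = [[12, 36], [-2, -36]] · [[0, -1/2], [1/6, 0]] = [[6, -6], [-6, 1]].

P = [[6, -6], [-6, 1]]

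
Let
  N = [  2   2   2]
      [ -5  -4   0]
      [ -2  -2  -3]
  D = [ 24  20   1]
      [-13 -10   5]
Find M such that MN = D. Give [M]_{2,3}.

-3

Right-multiplying both sides by N⁻¹ gives M = DN⁻¹.
det N = -2; the adjugate gives N⁻¹ = [[-6, -1, -4], [15/2, 1, 5], [-1, 0, -1]].
M = DN⁻¹ = [[24, 20, 1], [-13, -10, 5]] · [[-6, -1, -4], [15/2, 1, 5], [-1, 0, -1]] = [[5, -4, 3], [-2, 3, -3]].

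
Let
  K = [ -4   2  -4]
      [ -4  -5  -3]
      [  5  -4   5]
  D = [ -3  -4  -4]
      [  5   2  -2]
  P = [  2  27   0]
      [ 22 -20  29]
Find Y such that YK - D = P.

Y = [[2, -3, -1], [-3, 0, 3]]

YK = P + D = [[-1, 23, -4], [27, -18, 27]].
Since K sits to the right of Y, Y = (P + D)K⁻¹.
K has determinant -6; K⁻¹ = [[37/6, -1, 13/3], [-5/6, 0, -2/3], [-41/6, 1, -14/3]].
Y = (P + D)K⁻¹ = [[2, -3, -1], [-3, 0, 3]].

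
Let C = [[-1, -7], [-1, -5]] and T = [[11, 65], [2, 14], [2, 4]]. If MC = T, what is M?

C is on the right of M, so right-multiply by C⁻¹: M = TC⁻¹.
C has determinant -2; C⁻¹ = [[5/2, -7/2], [-1/2, 1/2]].
M = TC⁻¹ = [[11, 65], [2, 14], [2, 4]] · [[5/2, -7/2], [-1/2, 1/2]] = [[-5, -6], [-2, 0], [3, -5]].

M = [[-5, -6], [-2, 0], [3, -5]]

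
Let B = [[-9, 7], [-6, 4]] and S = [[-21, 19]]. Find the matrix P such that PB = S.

P = [[5, -4]]

Since B sits to the right of P, P = SB⁻¹.
det B = 6, so B⁻¹ = [[2/3, -7/6], [1, -3/2]].
P = SB⁻¹ = [[-21, 19]] · [[2/3, -7/6], [1, -3/2]] = [[5, -4]].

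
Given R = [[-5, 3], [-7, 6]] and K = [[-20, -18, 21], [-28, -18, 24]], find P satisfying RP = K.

P = [[4, 6, -6], [0, 4, -3]]

Since R multiplies P on the left, P = R⁻¹K.
det R = -9, so R⁻¹ = [[-2/3, 1/3], [-7/9, 5/9]].
P = R⁻¹K = [[-2/3, 1/3], [-7/9, 5/9]] · [[-20, -18, 21], [-28, -18, 24]] = [[4, 6, -6], [0, 4, -3]].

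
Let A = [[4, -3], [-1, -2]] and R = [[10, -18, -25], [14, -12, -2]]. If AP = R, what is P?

Since A multiplies P on the left, P = A⁻¹R.
det A = -11, so A⁻¹ = [[2/11, -3/11], [-1/11, -4/11]].
P = A⁻¹R = [[2/11, -3/11], [-1/11, -4/11]] · [[10, -18, -25], [14, -12, -2]] = [[-2, 0, -4], [-6, 6, 3]].

P = [[-2, 0, -4], [-6, 6, 3]]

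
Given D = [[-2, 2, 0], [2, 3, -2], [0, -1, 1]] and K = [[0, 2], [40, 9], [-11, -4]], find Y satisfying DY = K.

Y = [[6, 0], [6, 1], [-5, -3]]

D is on the left of Y, so left-multiply by D⁻¹: Y = D⁻¹K.
det D = -6, so D⁻¹ = [[-1/6, 1/3, 2/3], [1/3, 1/3, 2/3], [1/3, 1/3, 5/3]].
Y = D⁻¹K = [[-1/6, 1/3, 2/3], [1/3, 1/3, 2/3], [1/3, 1/3, 5/3]] · [[0, 2], [40, 9], [-11, -4]] = [[6, 0], [6, 1], [-5, -3]].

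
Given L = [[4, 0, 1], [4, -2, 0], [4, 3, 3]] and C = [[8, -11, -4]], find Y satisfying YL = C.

L is on the right of Y, so right-multiply by L⁻¹: Y = CL⁻¹.
det L = -4, so L⁻¹ = [[3/2, -3/4, -1/2], [3, -2, -1], [-5, 3, 2]].
Y = CL⁻¹ = [[8, -11, -4]] · [[3/2, -3/4, -1/2], [3, -2, -1], [-5, 3, 2]] = [[-1, 4, -1]].

Y = [[-1, 4, -1]]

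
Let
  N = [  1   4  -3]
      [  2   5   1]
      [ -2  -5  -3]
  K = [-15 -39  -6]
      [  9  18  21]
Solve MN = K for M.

N is on the right of M, so right-multiply by N⁻¹: M = KN⁻¹.
N has determinant 6; N⁻¹ = [[-5/3, 9/2, 19/6], [2/3, -3/2, -7/6], [0, -1/2, -1/2]].
M = KN⁻¹ = [[-15, -39, -6], [9, 18, 21]] · [[-5/3, 9/2, 19/6], [2/3, -3/2, -7/6], [0, -1/2, -1/2]] = [[-1, -6, 1], [-3, 3, -3]].

M = [[-1, -6, 1], [-3, 3, -3]]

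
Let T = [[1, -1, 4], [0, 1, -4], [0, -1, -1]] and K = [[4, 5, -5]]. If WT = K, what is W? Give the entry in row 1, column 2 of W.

Since T sits to the right of W, W = KT⁻¹.
det T = -5, so T⁻¹ = [[1, 1, 0], [0, 1/5, -4/5], [0, -1/5, -1/5]].
W = KT⁻¹ = [[4, 5, -5]] · [[1, 1, 0], [0, 1/5, -4/5], [0, -1/5, -1/5]] = [[4, 6, -3]].

6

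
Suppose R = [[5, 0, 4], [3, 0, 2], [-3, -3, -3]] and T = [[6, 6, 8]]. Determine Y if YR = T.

Y = [[3, -5, -2]]

Right-multiplying both sides by R⁻¹ gives Y = TR⁻¹.
det R = -6, so R⁻¹ = [[-1, 2, 0], [-1/2, 1/2, -1/3], [3/2, -5/2, 0]].
Y = TR⁻¹ = [[6, 6, 8]] · [[-1, 2, 0], [-1/2, 1/2, -1/3], [3/2, -5/2, 0]] = [[3, -5, -2]].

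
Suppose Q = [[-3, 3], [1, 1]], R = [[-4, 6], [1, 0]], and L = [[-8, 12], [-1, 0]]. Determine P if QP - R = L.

QP = L + R = [[-12, 18], [0, 0]].
Q is on the left of P, so left-multiply by Q⁻¹: P = Q⁻¹(L + R).
det Q = -6; the adjugate gives Q⁻¹ = [[-1/6, 1/2], [1/6, 1/2]].
P = Q⁻¹(L + R) = [[2, -3], [-2, 3]].

P = [[2, -3], [-2, 3]]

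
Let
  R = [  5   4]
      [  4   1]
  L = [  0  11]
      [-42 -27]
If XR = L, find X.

R is on the right of X, so right-multiply by R⁻¹: X = LR⁻¹.
det R = -11, so R⁻¹ = [[-1/11, 4/11], [4/11, -5/11]].
X = LR⁻¹ = [[0, 11], [-42, -27]] · [[-1/11, 4/11], [4/11, -5/11]] = [[4, -5], [-6, -3]].

X = [[4, -5], [-6, -3]]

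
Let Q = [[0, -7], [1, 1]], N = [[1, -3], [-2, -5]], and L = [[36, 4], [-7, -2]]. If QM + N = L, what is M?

M = [[0, 4], [-5, -1]]

QM = L − N = [[35, 7], [-5, 3]].
Since Q multiplies M on the left, M = Q⁻¹(L − N).
Q has determinant 7; Q⁻¹ = [[1/7, 1], [-1/7, 0]].
M = Q⁻¹(L − N) = [[0, 4], [-5, -1]].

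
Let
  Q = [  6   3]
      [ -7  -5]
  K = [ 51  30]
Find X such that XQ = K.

X = [[5, -3]]

Right-multiplying both sides by Q⁻¹ gives X = KQ⁻¹.
Q has determinant -9; Q⁻¹ = [[5/9, 1/3], [-7/9, -2/3]].
X = KQ⁻¹ = [[51, 30]] · [[5/9, 1/3], [-7/9, -2/3]] = [[5, -3]].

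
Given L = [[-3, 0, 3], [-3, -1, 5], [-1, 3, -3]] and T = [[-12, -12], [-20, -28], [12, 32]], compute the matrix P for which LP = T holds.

P = [[0, -2], [0, 4], [-4, -6]]

Since L multiplies P on the left, P = L⁻¹T.
L has determinant 6; L⁻¹ = [[-2, 3/2, 1/2], [-7/3, 2, 1], [-5/3, 3/2, 1/2]].
P = L⁻¹T = [[-2, 3/2, 1/2], [-7/3, 2, 1], [-5/3, 3/2, 1/2]] · [[-12, -12], [-20, -28], [12, 32]] = [[0, -2], [0, 4], [-4, -6]].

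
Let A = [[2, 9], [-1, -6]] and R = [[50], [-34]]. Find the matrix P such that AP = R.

P = [[-2], [6]]

Since A multiplies P on the left, P = A⁻¹R.
det A = -3, so A⁻¹ = [[2, 3], [-1/3, -2/3]].
P = A⁻¹R = [[2, 3], [-1/3, -2/3]] · [[50], [-34]] = [[-2], [6]].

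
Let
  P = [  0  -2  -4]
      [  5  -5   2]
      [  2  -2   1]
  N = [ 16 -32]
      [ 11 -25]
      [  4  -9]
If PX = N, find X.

X = [[-1, -1], [-4, 6], [-2, 5]]

Left-multiplying both sides by P⁻¹ gives X = P⁻¹N.
det P = 2, so P⁻¹ = [[-1/2, 5, -12], [-1/2, 4, -10], [0, -2, 5]].
X = P⁻¹N = [[-1/2, 5, -12], [-1/2, 4, -10], [0, -2, 5]] · [[16, -32], [11, -25], [4, -9]] = [[-1, -1], [-4, 6], [-2, 5]].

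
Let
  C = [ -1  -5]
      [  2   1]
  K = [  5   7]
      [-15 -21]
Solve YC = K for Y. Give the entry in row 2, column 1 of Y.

3

C is on the right of Y, so right-multiply by C⁻¹: Y = KC⁻¹.
det C = 9; the adjugate gives C⁻¹ = [[1/9, 5/9], [-2/9, -1/9]].
Y = KC⁻¹ = [[5, 7], [-15, -21]] · [[1/9, 5/9], [-2/9, -1/9]] = [[-1, 2], [3, -6]].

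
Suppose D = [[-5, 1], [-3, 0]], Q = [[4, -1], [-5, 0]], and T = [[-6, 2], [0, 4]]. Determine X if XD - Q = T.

X = [[1, -1], [4, -5]]

XD = T + Q = [[-2, 1], [-5, 4]].
D is on the right of X, so right-multiply by D⁻¹: X = (T + Q)D⁻¹.
det D = 3, so D⁻¹ = [[0, -1/3], [1, -5/3]].
X = (T + Q)D⁻¹ = [[1, -1], [4, -5]].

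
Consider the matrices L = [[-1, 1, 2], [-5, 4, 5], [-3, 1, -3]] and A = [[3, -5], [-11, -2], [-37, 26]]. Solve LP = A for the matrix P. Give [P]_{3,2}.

-5

Since L multiplies P on the left, P = L⁻¹A.
det L = 1; the adjugate gives L⁻¹ = [[-17, 5, -3], [-30, 9, -5], [7, -2, 1]].
P = L⁻¹A = [[-17, 5, -3], [-30, 9, -5], [7, -2, 1]] · [[3, -5], [-11, -2], [-37, 26]] = [[5, -3], [-4, 2], [6, -5]].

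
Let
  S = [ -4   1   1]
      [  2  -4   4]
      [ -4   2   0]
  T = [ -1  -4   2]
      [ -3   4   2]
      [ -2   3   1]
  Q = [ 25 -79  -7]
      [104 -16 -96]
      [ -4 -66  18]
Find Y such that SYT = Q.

Isolating Y: multiply by S⁻¹ from the left and T⁻¹ from the right, so Y = S⁻¹QT⁻¹.
S has determinant 4; S⁻¹ = [[-2, 1/2, 2], [-4, 1, 9/2], [-3, 1, 7/2]].
det T = 4; the adjugate gives T⁻¹ = [[-1/2, 5/2, -4], [-1/4, 3/4, -1], [-1/4, 11/4, -4]].
S⁻¹Q = [[-6, 18, 2], [-14, 3, 13], [15, -10, -12]].
Y = (S⁻¹Q)T⁻¹ = [[-2, 4, -2], [3, 3, 1], [-2, -3, -2]].

Y = [[-2, 4, -2], [3, 3, 1], [-2, -3, -2]]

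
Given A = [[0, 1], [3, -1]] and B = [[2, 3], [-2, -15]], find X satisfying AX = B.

X = [[0, -4], [2, 3]]

A is on the left of X, so left-multiply by A⁻¹: X = A⁻¹B.
A has determinant -3; A⁻¹ = [[1/3, 1/3], [1, 0]].
X = A⁻¹B = [[1/3, 1/3], [1, 0]] · [[2, 3], [-2, -15]] = [[0, -4], [2, 3]].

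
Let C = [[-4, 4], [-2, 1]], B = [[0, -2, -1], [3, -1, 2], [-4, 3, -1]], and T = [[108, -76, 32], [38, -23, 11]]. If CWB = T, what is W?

Left-multiply by C⁻¹ and right-multiply by B⁻¹: W = C⁻¹TB⁻¹.
det C = 4; the adjugate gives C⁻¹ = [[1/4, -1], [1/2, -1]].
det B = 5, so B⁻¹ = [[-1, -1, -1], [-1, -4/5, -3/5], [1, 8/5, 6/5]].
C⁻¹T = [[-11, 4, -3], [16, -15, 5]].
W = (C⁻¹T)B⁻¹ = [[4, 3, 5], [4, 4, -1]].

W = [[4, 3, 5], [4, 4, -1]]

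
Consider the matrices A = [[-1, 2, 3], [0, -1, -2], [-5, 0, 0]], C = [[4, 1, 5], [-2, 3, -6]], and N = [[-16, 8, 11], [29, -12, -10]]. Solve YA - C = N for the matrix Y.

YA = N + C = [[-12, 9, 16], [27, -9, -16]].
Right-multiplying both sides by A⁻¹ gives Y = (N + C)A⁻¹.
det A = 5, so A⁻¹ = [[0, 0, -1/5], [2, 3, -2/5], [-1, -2, 1/5]].
Y = (N + C)A⁻¹ = [[2, -5, 2], [-2, 5, -5]].

Y = [[2, -5, 2], [-2, 5, -5]]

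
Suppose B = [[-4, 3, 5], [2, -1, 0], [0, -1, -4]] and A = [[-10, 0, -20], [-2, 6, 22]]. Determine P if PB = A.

Right-multiplying both sides by B⁻¹ gives P = AB⁻¹.
B has determinant -2; B⁻¹ = [[-2, -7/2, -5/2], [-4, -8, -5], [1, 2, 1]].
P = AB⁻¹ = [[-10, 0, -20], [-2, 6, 22]] · [[-2, -7/2, -5/2], [-4, -8, -5], [1, 2, 1]] = [[0, -5, 5], [2, 3, -3]].

P = [[0, -5, 5], [2, 3, -3]]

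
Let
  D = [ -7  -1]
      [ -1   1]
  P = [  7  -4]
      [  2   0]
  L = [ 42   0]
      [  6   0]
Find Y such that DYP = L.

Y = [[0, -3], [0, 0]]

Y = D⁻¹LP⁻¹ (apply D⁻¹ on the left and P⁻¹ on the right).
D has determinant -8; D⁻¹ = [[-1/8, -1/8], [-1/8, 7/8]].
P has determinant 8; P⁻¹ = [[0, 1/2], [-1/4, 7/8]].
D⁻¹L = [[-6, 0], [0, 0]].
Y = (D⁻¹L)P⁻¹ = [[0, -3], [0, 0]].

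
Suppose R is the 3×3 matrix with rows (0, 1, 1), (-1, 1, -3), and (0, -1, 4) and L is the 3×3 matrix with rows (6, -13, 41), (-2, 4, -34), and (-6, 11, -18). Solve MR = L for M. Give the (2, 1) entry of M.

-4

Right-multiplying both sides by R⁻¹ gives M = LR⁻¹.
det R = 5, so R⁻¹ = [[1/5, -1, -4/5], [4/5, 0, -1/5], [1/5, 0, 1/5]].
M = LR⁻¹ = [[6, -13, 41], [-2, 4, -34], [-6, 11, -18]] · [[1/5, -1, -4/5], [4/5, 0, -1/5], [1/5, 0, 1/5]] = [[-1, -6, 6], [-4, 2, -6], [4, 6, -1]].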